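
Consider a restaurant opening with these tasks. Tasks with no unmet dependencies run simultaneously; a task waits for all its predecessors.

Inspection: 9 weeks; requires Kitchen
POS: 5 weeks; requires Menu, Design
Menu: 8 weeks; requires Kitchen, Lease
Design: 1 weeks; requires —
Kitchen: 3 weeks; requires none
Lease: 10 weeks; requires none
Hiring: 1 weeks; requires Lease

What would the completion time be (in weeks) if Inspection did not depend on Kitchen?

Original critical path: Lease→Menu→POS = 10+8+5 = 23 ⇒ 23 weeks.
Without Kitchen→Inspection, Inspection's earliest start moves from 3 to 0.
After: Lease→Menu→POS = 10+8+5 = 23 → 23 weeks.

23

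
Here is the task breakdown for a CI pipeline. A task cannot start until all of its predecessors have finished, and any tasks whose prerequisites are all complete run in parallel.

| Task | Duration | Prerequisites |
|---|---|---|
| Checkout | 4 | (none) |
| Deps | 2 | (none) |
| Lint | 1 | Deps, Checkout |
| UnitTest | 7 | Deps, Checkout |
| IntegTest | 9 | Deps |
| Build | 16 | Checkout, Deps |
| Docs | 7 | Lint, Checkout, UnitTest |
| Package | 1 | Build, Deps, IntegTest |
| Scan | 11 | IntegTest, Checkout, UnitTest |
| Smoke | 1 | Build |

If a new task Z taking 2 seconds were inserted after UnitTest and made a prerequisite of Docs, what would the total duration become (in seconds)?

22

Originally the plan takes 22 seconds.
With Z inserted, Docs now waits for max(Lint, Checkout, UnitTest, Z).
New critical path: Checkout→UnitTest→Scan = 4+7+11 = 22 ⇒ 22 seconds.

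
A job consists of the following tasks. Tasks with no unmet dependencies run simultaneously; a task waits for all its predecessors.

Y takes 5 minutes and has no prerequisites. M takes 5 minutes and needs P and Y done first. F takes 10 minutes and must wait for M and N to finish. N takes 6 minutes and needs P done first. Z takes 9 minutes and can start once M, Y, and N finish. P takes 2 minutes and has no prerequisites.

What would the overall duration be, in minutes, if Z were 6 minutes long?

The binding path is Y→M→F = 5+5+10 = 20; finish at 20 minutes.
The longest path through Z is only 19 minutes, so Z has float 1.
The critical path is still Y→M→F; finish is now 20 minutes.

20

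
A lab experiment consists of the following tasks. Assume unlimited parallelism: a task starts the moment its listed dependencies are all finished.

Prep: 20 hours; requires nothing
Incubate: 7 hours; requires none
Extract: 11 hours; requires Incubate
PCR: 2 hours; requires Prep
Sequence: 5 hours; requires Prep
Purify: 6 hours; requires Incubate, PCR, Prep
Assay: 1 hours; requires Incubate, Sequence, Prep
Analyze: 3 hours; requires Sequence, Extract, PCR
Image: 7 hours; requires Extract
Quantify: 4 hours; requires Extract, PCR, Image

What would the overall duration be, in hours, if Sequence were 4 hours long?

Critical path before the change: Incubate→Extract→Image→Quantify = 7+11+7+4 = 29 giving 29 hours.
Sequence is off the critical path — its longest chain is 28 hours, giving 1 of slack.
No other chain overtakes it, so the finish is 29 hours.

29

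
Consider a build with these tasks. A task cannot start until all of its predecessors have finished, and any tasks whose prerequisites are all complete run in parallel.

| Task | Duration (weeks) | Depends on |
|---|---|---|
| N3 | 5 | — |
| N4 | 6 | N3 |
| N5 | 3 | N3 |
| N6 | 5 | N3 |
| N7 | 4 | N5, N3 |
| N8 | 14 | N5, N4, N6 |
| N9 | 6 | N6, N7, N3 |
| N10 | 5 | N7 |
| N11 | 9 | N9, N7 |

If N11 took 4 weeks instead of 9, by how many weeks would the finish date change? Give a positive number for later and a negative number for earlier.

-2

Critical path before the change: N3→N5→N7→N9→N11 = 5+3+4+6+9 = 27 giving 27 weeks.
N11 lies on that path, so at 4 weeks the path becomes 22 weeks.
New critical path: N3→N4→N8 = 5+6+14 = 25 ⇒ 25 weeks.
Change in finish: 25 − 27 = -2 weeks.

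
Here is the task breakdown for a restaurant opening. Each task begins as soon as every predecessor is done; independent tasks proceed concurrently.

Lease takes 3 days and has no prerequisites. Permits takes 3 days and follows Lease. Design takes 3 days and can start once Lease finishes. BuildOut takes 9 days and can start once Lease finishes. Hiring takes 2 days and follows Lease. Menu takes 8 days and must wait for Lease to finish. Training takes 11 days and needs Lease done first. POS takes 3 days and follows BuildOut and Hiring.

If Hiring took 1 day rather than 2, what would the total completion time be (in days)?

15

Baseline: Lease→BuildOut→POS = 3+9+3 = 15 → 15 days.
Hiring is off the critical path — its longest chain is 8 days, giving 7 of slack.
No other chain overtakes it, so the finish is 15 days.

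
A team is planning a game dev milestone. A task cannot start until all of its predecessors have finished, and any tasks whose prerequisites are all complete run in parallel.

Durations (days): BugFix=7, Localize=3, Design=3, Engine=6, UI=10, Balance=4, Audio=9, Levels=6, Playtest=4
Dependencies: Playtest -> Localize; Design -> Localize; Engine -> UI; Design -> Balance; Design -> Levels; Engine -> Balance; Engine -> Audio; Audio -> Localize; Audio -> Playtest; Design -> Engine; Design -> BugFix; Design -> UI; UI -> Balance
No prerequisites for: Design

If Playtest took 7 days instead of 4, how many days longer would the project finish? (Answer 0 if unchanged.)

3

The binding path is Design→Engine→Audio→Playtest→Localize = 3+6+9+4+3 = 25; finish at 25 days.
Playtest lies on that path, so at 7 days the path becomes 28 days.
That remains the longest chain; total 28 days.
Change in finish: 28 − 25 = +3 days.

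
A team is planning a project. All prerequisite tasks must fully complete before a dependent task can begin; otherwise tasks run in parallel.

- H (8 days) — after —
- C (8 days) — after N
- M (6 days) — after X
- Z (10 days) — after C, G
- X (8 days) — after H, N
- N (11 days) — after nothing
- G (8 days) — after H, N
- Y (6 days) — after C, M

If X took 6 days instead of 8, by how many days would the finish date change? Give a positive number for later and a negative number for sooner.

-2

Actual critical path: N→X→M→Y = 11+8+6+6 = 31 ⇒ 31 days.
Since X is critical, the -2 change carries straight to that chain (now 29 days).
That remains the longest chain; total 29 days.
Change in finish: 29 − 31 = -2 days.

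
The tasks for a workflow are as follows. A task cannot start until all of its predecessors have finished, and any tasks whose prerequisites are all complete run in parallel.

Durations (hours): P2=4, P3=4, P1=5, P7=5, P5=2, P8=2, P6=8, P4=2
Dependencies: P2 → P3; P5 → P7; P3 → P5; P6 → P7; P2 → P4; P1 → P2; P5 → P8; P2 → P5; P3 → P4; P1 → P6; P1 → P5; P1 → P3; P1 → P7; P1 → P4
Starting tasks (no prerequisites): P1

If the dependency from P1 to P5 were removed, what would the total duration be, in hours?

With the dependency in place, P1→P2→P3→P5→P7 = 5+4+4+2+5 = 20 sets the finish at 20 hours.
Dropping P1→P5 doesn't change P5's earliest start (13); another predecessor still binds.
After: P1→P2→P3→P5→P7 = 5+4+4+2+5 = 20 → 20 hours.

20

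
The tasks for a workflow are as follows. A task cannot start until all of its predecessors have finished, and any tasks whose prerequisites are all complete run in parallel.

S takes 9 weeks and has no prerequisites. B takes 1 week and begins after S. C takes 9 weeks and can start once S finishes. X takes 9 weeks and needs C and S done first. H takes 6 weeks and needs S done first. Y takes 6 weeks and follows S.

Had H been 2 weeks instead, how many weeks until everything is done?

Critical path before the change: S→C→X = 9+9+9 = 27 giving 27 weeks.
The longest path through H is only 15 weeks, so H has float 12.
The critical path is still S→C→X; finish is now 27 weeks.

27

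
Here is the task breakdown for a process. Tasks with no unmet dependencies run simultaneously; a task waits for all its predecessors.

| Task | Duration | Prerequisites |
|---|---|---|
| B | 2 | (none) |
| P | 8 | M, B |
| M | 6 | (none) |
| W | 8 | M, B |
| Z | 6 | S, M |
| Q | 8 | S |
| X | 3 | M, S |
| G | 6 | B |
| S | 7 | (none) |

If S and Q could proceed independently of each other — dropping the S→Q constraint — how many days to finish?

Original critical path: S→Q = 7+8 = 15 ⇒ 15 days.
Without S→Q, Q's earliest start moves from 7 to 0.
After: M→P = 6+8 = 14 → 14 days.

14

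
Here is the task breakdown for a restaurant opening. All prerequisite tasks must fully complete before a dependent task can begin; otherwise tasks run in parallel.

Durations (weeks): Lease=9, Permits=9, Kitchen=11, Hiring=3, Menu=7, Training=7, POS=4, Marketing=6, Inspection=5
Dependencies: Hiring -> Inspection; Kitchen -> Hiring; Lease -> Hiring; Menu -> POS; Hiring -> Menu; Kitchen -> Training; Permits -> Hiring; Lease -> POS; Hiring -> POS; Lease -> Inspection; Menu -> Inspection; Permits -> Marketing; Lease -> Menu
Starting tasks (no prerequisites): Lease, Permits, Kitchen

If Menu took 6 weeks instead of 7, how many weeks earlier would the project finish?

As given, the longest chain is Kitchen→Hiring→Menu→Inspection = 11+3+7+5 = 26, so the finish is 26 weeks.
Menu lies on that path, so at 6 weeks the path becomes 25 weeks.
That remains the longest chain; total 25 weeks.
Change in finish: 25 − 26 = -1 weeks.

1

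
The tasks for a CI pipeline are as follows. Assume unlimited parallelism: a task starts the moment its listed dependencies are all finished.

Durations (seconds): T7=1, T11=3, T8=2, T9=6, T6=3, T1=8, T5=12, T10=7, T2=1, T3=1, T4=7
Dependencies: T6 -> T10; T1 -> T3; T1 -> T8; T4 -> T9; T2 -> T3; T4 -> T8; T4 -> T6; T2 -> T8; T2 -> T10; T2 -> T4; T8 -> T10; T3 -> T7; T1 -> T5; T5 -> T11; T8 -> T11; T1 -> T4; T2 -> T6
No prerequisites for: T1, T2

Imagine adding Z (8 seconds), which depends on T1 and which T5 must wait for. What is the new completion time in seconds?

31

Originally the project takes 25 seconds.
With Z inserted, T5 now waits for max(T1, Z).
New critical path: T1→Z→T5→T11 = 8+8+12+3 = 31 ⇒ 31 seconds.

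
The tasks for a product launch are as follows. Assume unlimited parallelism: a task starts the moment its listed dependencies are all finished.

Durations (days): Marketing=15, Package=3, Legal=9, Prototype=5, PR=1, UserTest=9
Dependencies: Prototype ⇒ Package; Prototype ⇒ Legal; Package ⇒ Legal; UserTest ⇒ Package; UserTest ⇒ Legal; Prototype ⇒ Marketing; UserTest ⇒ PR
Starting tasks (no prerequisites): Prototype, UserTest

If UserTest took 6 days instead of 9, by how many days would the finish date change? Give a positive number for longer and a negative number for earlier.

Critical path before the change: UserTest→Package→Legal = 9+3+9 = 21 giving 21 days.
Since UserTest is critical, the -3 change carries straight to that chain (now 18 days).
Now Prototype→Marketing = 5+15 = 20 is longest, so the finish becomes 20 days.
Change in finish: 20 − 21 = -1 days.

-1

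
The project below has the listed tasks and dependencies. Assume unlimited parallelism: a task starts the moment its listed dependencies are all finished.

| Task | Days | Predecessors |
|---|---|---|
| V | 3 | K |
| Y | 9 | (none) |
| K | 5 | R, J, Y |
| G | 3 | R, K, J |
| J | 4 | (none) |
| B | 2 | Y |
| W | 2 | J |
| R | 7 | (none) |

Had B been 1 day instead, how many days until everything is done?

The binding path is Y→K→V = 9+5+3 = 17; finish at 17 days.
B has 6 days of float (longest path through it is 11).
No other chain overtakes it, so the finish is 17 days.

17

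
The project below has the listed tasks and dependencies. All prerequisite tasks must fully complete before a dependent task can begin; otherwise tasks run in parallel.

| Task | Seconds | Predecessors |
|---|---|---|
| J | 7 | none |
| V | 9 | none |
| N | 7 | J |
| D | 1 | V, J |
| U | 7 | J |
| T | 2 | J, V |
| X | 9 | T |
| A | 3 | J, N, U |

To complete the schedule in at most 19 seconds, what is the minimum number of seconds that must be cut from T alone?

1

Current finish: 20 seconds; target: 19.
T is on every critical path, so each second cut from T cuts the finish by one (this holds down to a finish of 19).
Need 20 − 19 = 1 second off T → T becomes 1 second, finish becomes 19.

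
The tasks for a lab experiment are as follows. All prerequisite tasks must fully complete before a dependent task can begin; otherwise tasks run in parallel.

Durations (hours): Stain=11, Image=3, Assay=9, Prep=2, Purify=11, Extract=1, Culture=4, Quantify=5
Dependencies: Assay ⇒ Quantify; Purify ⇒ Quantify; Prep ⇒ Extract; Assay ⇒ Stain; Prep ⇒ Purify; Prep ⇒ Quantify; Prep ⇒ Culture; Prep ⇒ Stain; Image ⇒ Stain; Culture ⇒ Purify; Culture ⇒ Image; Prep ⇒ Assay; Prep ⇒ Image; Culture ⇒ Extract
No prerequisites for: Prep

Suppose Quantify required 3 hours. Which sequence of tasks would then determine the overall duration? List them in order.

Prep, Assay, Stain

Actual critical path: Prep→Culture→Purify→Quantify = 2+4+11+5 = 22 ⇒ 22 hours.
Quantify is on the critical path; changing it to 3 makes that path 20 hours.
Now Prep→Assay→Stain = 2+9+11 = 22 is longest, so the finish becomes 22 hours.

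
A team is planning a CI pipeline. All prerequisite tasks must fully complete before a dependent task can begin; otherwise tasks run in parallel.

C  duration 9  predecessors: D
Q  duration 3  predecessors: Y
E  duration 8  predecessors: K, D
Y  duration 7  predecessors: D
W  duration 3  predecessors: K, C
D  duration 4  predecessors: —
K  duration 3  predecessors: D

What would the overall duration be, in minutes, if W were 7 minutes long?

As given, the longest chain is D→C→W = 4+9+3 = 16, so the finish is 16 minutes.
W lies on that path, so at 7 minutes the path becomes 20 minutes.
No other chain overtakes it, so the finish is 20 minutes.

20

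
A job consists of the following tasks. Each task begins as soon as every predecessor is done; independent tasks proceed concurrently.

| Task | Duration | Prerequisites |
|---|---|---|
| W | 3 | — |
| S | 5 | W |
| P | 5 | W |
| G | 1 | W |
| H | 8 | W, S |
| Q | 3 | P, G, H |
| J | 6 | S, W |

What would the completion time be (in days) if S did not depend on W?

16

With the dependency in place, W→S→H→Q = 3+5+8+3 = 19 sets the finish at 19 days.
Without W→S, S's earliest start moves from 3 to 0.
After: S→H→Q = 5+8+3 = 16 → 16 days.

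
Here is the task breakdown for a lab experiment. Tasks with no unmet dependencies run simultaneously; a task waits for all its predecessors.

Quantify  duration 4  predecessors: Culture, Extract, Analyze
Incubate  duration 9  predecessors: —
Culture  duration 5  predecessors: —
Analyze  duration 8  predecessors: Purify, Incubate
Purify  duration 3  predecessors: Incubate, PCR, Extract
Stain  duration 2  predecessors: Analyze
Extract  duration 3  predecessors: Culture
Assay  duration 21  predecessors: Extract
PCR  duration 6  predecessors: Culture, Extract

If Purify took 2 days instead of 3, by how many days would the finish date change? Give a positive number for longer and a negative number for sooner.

Critical path before the change: Culture→Extract→PCR→Purify→Analyze→Quantify = 5+3+6+3+8+4 = 29 giving 29 days.
Purify lies on that path, so at 2 days the path becomes 28 days.
New critical path: Culture→Extract→Assay = 5+3+21 = 29 ⇒ 29 days.
Change in finish: 29 − 29 = +0 days.

0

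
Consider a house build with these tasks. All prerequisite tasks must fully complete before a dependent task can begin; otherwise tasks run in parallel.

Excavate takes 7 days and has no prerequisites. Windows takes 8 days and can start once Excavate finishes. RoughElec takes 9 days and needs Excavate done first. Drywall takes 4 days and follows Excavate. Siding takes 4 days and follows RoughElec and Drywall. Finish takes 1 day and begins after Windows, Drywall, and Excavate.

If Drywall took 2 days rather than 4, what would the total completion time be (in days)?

As given, the longest chain is Excavate→RoughElec→Siding = 7+9+4 = 20, so the finish is 20 days.
Drywall has 5 days of float (longest path through it is 15).
The critical path is still Excavate→RoughElec→Siding; finish is now 20 days.

20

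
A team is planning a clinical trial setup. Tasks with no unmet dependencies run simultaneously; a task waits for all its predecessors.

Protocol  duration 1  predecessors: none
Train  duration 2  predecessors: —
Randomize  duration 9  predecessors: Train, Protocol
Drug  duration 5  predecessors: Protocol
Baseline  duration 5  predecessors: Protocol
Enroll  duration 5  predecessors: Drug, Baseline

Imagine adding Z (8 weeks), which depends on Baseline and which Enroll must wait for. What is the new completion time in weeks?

19

Originally the plan takes 11 weeks.
With Z inserted, Enroll now waits for max(Drug, Baseline, Z).
New critical path: Protocol→Baseline→Z→Enroll = 1+5+8+5 = 19 ⇒ 19 weeks.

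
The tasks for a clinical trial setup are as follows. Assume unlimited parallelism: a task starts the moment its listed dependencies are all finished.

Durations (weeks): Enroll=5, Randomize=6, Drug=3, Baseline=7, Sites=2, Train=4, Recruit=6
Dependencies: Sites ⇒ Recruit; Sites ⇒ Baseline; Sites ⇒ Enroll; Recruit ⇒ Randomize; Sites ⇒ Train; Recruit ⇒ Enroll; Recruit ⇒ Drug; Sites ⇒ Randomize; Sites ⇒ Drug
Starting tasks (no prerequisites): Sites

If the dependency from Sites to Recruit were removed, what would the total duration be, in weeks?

12

Before: longest chain Sites→Recruit→Randomize = 2+6+6 = 14, finish 14.
Without Sites→Recruit, Recruit's earliest start moves from 2 to 0.
New critical path: Recruit→Randomize = 6+6 = 12 ⇒ 12 weeks.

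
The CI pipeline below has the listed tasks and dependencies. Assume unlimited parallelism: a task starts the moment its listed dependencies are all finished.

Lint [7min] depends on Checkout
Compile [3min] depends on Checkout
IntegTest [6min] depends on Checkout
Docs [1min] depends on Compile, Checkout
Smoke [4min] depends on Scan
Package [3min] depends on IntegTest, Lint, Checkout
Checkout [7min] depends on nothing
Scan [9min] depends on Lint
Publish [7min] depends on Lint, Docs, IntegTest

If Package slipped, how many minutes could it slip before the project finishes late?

10

Critical path: Checkout→Lint→Scan→Smoke = 7+7+9+4 = 27, so the finish is 27 minutes.
Package finishes as early as 17 and must finish by 27.
Float = 27 − 17 = 10.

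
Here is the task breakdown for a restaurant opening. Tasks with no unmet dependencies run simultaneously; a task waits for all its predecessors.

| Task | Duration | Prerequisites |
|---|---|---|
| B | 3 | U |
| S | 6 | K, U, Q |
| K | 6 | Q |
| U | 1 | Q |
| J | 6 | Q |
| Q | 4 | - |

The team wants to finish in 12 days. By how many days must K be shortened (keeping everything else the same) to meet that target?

Current finish: 16 days; target: 12.
K is on every critical path, so each day cut from K cuts the finish by one (this holds down to a finish of 11).
Need 16 − 12 = 4 days off K → K becomes 2 days, finish becomes 12.

4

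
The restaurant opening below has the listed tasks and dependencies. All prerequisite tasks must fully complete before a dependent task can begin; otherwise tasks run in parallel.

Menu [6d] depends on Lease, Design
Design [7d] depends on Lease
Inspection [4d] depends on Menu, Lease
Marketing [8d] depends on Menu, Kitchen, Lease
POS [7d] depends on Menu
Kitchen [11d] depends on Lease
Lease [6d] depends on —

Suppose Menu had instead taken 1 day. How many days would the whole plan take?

The binding path is Lease→Design→Menu→Marketing = 6+7+6+8 = 27; finish at 27 days.
Since Menu is critical, the -5 change carries straight to that chain (now 22 days).
Now Lease→Kitchen→Marketing = 6+11+8 = 25 is longest, so the finish becomes 25 days.

25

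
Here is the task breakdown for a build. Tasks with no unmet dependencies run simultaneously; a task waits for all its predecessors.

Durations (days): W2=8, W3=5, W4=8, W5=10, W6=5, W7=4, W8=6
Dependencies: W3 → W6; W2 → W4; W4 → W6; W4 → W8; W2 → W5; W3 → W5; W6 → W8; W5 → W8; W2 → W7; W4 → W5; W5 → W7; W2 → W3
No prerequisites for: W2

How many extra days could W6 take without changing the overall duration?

The longest chain is W2→W4→W5→W8 = 8+8+10+6 = 32; overall finish 32 days.
W6 finishes as early as 21 and must finish by 26.
Slack of W6 = 21 − 16 = 5 days.

5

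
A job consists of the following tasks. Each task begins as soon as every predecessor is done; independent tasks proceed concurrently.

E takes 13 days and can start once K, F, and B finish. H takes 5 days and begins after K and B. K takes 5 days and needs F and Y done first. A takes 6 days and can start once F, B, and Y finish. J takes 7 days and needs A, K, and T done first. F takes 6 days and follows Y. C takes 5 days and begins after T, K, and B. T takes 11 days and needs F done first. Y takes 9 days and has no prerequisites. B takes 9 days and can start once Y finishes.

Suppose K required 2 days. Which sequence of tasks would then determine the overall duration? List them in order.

Y, F, T, J

Actual critical path: Y→F→K→E = 9+6+5+13 = 33 ⇒ 33 days.
K lies on that path, so at 2 days the path becomes 30 days.
New critical path: Y→F→T→J = 9+6+11+7 = 33 ⇒ 33 days.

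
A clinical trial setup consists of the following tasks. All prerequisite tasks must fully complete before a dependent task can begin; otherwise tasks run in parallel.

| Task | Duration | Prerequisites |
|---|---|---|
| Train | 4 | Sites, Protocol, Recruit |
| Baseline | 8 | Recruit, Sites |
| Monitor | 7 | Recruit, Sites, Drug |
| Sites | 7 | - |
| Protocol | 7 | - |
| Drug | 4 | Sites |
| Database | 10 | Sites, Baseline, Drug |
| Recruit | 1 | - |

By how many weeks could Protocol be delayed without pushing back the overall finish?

Sites→Baseline→Database = 7+8+10 = 25 sets the makespan at 25 weeks.
Longest path through Protocol: 11 weeks (earliest finish 7, latest finish 21).
So Protocol can slip 21 − 7 = 14 weeks.

14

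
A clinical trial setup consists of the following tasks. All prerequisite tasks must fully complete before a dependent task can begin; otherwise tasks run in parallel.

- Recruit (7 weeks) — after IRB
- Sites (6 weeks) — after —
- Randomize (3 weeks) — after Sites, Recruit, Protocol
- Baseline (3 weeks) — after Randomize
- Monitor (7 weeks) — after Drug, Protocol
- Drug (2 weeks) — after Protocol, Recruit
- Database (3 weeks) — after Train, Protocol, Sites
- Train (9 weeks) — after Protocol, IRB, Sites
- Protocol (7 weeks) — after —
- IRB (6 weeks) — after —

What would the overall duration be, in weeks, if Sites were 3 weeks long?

As given, the longest chain is IRB→Recruit→Drug→Monitor = 6+7+2+7 = 22, so the finish is 22 weeks.
Sites has 4 weeks of float (longest path through it is 18).
No other chain overtakes it, so the finish is 22 weeks.

22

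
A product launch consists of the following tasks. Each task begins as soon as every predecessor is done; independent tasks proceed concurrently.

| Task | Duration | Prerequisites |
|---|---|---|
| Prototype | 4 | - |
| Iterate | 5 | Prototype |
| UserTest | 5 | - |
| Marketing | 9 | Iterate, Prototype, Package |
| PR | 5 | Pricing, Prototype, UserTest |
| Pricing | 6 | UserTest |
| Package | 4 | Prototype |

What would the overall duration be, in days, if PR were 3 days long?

The binding path is Prototype→Iterate→Marketing = 4+5+9 = 18; finish at 18 days.
PR has 2 days of float (longest path through it is 16).
The critical path is still Prototype→Iterate→Marketing; finish is now 18 days.

18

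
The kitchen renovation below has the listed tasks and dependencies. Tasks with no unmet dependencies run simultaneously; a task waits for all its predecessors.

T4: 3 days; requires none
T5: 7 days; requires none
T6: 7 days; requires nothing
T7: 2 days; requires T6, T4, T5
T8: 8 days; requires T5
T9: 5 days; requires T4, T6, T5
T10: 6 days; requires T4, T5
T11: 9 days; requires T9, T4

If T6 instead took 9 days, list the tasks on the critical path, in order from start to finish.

The binding path is T6→T9→T11 = 7+5+9 = 21; finish at 21 days.
T6 lies on that path, so at 9 days the path becomes 23 days.
That remains the longest chain; total 23 days.

T6, T9, T11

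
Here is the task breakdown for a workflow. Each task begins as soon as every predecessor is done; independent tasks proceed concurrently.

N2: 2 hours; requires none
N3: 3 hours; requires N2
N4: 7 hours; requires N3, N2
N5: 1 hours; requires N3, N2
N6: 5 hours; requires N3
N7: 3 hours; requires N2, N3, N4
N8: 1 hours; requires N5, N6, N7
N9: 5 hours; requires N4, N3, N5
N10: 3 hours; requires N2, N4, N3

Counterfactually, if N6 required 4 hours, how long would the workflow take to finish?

17

The binding path is N2→N3→N4→N9 = 2+3+7+5 = 17; finish at 17 hours.
The longest path through N6 is only 11 hours, so N6 has float 6.
No other chain overtakes it, so the finish is 17 hours.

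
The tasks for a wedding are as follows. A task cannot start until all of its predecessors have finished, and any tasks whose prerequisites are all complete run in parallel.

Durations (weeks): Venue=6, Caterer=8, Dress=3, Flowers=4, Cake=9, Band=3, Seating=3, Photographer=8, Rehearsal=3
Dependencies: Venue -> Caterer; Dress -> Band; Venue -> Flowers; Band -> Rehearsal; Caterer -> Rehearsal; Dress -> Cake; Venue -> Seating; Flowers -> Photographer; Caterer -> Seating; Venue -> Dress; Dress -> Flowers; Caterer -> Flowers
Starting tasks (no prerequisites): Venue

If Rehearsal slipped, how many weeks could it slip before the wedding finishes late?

9

Venue→Caterer→Flowers→Photographer = 6+8+4+8 = 26 sets the makespan at 26 weeks.
The longest chain containing Rehearsal totals 17 weeks.
So Rehearsal can slip 26 − 17 = 9 weeks.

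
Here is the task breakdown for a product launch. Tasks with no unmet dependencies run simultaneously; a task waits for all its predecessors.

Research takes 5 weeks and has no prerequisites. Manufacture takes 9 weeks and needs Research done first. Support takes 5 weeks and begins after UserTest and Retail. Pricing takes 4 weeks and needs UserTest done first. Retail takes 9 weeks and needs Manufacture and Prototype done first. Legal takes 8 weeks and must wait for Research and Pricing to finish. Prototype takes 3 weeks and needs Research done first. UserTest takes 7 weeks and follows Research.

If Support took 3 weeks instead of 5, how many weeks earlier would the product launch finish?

As given, the longest chain is Research→Manufacture→Retail→Support = 5+9+9+5 = 28, so the finish is 28 weeks.
Since Support is critical, the -2 change carries straight to that chain (now 26 weeks).
No other chain overtakes it, so the finish is 26 weeks.
Change in finish: 26 − 28 = -2 weeks.

2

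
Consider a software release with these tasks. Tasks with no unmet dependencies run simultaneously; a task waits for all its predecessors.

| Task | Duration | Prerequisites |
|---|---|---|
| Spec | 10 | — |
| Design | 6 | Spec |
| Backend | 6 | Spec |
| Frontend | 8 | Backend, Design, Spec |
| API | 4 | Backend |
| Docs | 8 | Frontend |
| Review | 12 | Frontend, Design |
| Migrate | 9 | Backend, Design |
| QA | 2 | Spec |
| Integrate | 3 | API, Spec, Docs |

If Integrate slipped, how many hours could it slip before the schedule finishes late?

Critical path: Spec→Design→Frontend→Review = 10+6+8+12 = 36, so the finish is 36 hours.
Integrate finishes as early as 35 and must finish by 36.
Slack of Integrate = 33 − 32 = 1 hour.

1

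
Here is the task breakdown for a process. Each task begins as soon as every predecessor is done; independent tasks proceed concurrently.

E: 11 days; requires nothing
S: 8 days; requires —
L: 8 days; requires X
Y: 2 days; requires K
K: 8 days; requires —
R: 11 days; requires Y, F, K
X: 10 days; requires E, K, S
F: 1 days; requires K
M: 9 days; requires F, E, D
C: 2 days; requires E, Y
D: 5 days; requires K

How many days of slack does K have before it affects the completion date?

The longest chain is E→X→L = 11+10+8 = 29; overall finish 29 days.
The longest chain containing K totals 26 days.
Slack of K = 3 − 0 = 3 days.

3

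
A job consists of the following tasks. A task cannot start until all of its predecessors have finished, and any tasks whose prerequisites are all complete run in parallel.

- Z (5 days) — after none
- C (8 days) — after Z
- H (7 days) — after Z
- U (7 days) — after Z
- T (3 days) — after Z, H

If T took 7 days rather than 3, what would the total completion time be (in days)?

19

Critical path before the change: Z→H→T = 5+7+3 = 15 giving 15 days.
T is on the critical path; changing it to 7 makes that path 19 days.
No other chain overtakes it, so the finish is 19 days.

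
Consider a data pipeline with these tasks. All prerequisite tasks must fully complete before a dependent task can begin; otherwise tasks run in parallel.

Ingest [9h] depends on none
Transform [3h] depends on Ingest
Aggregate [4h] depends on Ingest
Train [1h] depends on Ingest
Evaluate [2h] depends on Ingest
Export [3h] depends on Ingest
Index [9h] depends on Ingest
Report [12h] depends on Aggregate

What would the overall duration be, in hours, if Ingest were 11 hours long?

27

Critical path before the change: Ingest→Aggregate→Report = 9+4+12 = 25 giving 25 hours.
Ingest is on the critical path; changing it to 11 makes that path 27 hours.
The critical path is still Ingest→Aggregate→Report; finish is now 27 hours.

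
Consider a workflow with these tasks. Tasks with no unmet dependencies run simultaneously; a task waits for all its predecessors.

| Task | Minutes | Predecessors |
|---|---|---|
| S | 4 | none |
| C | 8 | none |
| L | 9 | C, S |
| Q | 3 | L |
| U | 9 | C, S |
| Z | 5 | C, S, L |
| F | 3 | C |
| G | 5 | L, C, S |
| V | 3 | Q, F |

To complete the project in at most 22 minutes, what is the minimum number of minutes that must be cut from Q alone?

Current finish: 23 minutes; target: 22.
Q is on every critical path, so each minute cut from Q cuts the finish by one (this holds down to a finish of 22).
Need 23 − 22 = 1 minute off Q → Q becomes 2 minutes, finish becomes 22.

1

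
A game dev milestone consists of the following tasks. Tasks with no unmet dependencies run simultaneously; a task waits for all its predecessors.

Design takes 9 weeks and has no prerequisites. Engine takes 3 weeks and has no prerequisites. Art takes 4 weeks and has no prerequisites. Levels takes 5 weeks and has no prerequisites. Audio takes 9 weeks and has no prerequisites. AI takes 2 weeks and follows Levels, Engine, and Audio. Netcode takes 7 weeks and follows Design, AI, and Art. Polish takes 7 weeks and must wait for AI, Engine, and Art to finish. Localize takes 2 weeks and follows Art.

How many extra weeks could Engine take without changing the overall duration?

6

Critical path: Audio→AI→Netcode = 9+2+7 = 18, so the finish is 18 weeks.
The longest chain containing Engine totals 12 weeks.
Slack of Engine = 6 − 0 = 6 weeks.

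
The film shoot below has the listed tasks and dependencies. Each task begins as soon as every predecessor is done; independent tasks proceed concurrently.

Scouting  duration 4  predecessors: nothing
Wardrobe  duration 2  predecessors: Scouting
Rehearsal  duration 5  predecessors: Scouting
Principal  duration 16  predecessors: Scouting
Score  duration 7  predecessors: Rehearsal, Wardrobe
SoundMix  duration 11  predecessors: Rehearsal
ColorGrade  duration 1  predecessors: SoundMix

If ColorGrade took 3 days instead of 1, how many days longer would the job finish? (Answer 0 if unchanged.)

Critical path before the change: Scouting→Rehearsal→SoundMix→ColorGrade = 4+5+11+1 = 21 giving 21 days.
ColorGrade is on the critical path; changing it to 3 makes that path 23 days.
That remains the longest chain; total 23 days.
Change in finish: 23 − 21 = +2 days.

2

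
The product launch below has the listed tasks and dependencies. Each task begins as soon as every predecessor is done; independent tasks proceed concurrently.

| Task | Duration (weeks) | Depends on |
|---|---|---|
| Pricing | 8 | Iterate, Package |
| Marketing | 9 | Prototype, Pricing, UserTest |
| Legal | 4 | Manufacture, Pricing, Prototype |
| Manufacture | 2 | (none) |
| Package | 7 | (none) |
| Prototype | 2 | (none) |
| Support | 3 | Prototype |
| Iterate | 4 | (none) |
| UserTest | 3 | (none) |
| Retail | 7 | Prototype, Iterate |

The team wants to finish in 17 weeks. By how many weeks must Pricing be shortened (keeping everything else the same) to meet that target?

Current finish: 24 weeks; target: 17.
Pricing is on every critical path, so each week cut from Pricing cuts the finish by one (this holds down to a finish of 17).
Need 24 − 17 = 7 weeks off Pricing → Pricing becomes 1 week, finish becomes 17.

7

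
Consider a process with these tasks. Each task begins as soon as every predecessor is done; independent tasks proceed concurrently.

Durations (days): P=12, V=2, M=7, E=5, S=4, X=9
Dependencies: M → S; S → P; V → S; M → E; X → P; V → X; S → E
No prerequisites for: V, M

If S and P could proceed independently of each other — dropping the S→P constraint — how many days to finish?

23

With the dependency in place, V→X→P = 2+9+12 = 23 sets the finish at 23 days.
Dropping S→P doesn't change P's earliest start (11); another predecessor still binds.
After: V→X→P = 2+9+12 = 23 → 23 days.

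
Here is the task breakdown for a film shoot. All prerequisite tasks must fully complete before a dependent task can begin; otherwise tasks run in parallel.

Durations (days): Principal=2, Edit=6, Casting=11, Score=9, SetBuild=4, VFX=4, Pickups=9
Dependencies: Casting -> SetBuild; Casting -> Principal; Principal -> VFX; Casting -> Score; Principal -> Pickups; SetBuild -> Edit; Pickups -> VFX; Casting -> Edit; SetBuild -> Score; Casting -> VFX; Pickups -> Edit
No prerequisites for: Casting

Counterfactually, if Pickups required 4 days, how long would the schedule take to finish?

The binding path is Casting→Principal→Pickups→Edit = 11+2+9+6 = 28; finish at 28 days.
Since Pickups is critical, the -5 change carries straight to that chain (now 23 days).
Now Casting→SetBuild→Score = 11+4+9 = 24 is longest, so the finish becomes 24 days.

24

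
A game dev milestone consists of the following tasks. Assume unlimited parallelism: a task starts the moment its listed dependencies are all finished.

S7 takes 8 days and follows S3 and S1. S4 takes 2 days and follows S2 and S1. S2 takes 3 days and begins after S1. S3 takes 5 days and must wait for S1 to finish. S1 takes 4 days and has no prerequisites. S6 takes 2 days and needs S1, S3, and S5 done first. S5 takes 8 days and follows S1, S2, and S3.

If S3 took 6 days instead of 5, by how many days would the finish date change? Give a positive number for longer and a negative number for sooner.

1

Actual critical path: S1→S3→S5→S6 = 4+5+8+2 = 19 ⇒ 19 days.
S3 lies on that path, so at 6 days the path becomes 20 days.
That remains the longest chain; total 20 days.
Change in finish: 20 − 19 = +1 days.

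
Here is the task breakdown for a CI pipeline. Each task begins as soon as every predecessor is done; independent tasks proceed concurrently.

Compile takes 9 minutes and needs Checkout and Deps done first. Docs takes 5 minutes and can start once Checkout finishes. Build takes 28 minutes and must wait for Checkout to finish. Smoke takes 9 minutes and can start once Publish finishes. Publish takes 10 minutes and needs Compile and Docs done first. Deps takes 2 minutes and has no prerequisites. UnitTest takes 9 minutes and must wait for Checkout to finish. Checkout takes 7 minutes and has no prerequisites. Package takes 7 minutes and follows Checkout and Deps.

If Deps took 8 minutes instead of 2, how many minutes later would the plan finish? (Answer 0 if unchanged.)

1

Baseline: Checkout→Compile→Publish→Smoke = 7+9+10+9 = 35 → 35 minutes.
Deps has 5 minutes of float (longest path through it is 30).
Now Deps→Compile→Publish→Smoke = 8+9+10+9 = 36 is longest, so the finish becomes 36 minutes.
Change in finish: 36 − 35 = +1 minutes.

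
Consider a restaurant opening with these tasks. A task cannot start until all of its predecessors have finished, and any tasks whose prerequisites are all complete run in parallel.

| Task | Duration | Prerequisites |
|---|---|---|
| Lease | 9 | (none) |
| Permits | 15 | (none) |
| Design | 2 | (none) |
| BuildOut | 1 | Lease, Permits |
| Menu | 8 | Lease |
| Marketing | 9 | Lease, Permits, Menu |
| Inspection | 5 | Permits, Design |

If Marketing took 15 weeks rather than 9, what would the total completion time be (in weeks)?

As given, the longest chain is Lease→Menu→Marketing = 9+8+9 = 26, so the finish is 26 weeks.
Marketing is on the critical path; changing it to 15 makes that path 32 weeks.
That remains the longest chain; total 32 weeks.

32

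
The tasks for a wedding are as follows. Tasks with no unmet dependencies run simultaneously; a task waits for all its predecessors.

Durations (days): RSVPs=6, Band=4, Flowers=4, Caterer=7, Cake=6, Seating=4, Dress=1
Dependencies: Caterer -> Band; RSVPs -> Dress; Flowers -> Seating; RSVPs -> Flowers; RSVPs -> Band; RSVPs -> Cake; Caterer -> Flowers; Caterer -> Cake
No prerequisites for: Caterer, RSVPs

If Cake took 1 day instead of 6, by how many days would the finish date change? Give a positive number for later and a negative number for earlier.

The binding path is Caterer→Flowers→Seating = 7+4+4 = 15; finish at 15 days.
The longest path through Cake is only 13 days, so Cake has float 2.
The critical path is still Caterer→Flowers→Seating; finish is now 15 days.
Change in finish: 15 − 15 = +0 days.

0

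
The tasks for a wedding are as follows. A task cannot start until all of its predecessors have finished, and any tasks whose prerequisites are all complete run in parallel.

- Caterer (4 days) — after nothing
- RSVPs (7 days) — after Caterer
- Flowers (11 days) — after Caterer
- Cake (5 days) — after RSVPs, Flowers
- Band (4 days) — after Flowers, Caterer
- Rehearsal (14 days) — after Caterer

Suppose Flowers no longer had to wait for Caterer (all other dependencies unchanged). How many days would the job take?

Before: longest chain Caterer→Flowers→Cake = 4+11+5 = 20, finish 20.
Without Caterer→Flowers, Flowers's earliest start moves from 4 to 0.
After: Caterer→Rehearsal = 4+14 = 18 → 18 days.

18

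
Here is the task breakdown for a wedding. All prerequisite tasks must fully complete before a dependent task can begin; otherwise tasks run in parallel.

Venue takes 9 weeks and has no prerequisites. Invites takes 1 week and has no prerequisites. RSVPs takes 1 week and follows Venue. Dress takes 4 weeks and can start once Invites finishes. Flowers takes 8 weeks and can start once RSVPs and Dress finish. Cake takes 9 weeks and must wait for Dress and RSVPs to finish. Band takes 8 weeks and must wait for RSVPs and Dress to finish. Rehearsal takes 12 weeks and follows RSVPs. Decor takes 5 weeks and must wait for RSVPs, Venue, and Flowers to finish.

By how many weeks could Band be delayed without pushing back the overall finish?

The longest chain is Venue→RSVPs→Flowers→Decor = 9+1+8+5 = 23; overall finish 23 weeks.
The longest chain containing Band totals 18 weeks.
Slack of Band = 15 − 10 = 5 weeks.

5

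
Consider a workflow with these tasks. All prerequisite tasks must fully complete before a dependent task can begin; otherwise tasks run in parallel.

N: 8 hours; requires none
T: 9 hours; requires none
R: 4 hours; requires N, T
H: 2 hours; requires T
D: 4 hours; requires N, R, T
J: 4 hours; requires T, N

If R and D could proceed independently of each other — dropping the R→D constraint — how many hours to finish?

13

Original critical path: T→R→D = 9+4+4 = 17 ⇒ 17 hours.
Without R→D, D's earliest start moves from 13 to 9.
New critical path: T→R = 9+4 = 13 ⇒ 13 hours.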